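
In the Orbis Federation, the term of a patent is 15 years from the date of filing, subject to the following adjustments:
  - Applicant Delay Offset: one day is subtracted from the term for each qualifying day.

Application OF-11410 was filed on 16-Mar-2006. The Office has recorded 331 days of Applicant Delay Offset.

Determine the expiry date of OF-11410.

2020-04-19

Base term: filing date + 15 years → 16 March 2021.
Applicant Delay Offset: −331 days → 19 April 2020.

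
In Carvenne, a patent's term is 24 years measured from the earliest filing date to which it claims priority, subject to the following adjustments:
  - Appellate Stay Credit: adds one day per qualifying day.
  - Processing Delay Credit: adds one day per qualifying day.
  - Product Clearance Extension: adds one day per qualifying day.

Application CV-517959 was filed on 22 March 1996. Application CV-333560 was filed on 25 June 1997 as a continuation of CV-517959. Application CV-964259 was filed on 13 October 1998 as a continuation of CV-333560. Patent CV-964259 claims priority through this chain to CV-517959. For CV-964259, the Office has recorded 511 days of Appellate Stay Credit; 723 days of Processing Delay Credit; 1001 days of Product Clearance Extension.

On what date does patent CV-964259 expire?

May 5, 2026

Earliest priority filing: 22 March 1996.
Base term: 22 March 1996 + 24 years → 22 March 2020.
Appellate Stay Credit: +511 days → 15 August 2021.
Processing Delay Credit: +723 days → 8 August 2023.
Product Clearance Extension: +1001 days → 5 May 2026.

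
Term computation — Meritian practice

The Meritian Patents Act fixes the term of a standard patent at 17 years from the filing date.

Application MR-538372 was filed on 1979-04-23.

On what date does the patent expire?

April 23, 1996

Filing date + 17 years → 23 April 1996.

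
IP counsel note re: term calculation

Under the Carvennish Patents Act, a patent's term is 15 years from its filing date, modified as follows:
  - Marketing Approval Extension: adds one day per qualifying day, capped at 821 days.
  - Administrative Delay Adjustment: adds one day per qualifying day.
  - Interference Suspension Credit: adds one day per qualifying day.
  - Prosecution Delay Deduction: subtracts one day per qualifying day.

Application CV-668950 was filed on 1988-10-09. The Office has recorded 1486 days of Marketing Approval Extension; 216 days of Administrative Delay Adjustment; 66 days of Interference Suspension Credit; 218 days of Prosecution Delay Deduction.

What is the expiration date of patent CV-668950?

Base term: filing date + 15 years → 9 October 2003.
Marketing Approval Extension: 1486 days claimed exceeds the 821-day cap, so +821 days → 7 January 2006.
Administrative Delay Adjustment: +216 days → 11 August 2006.
Interference Suspension Credit: +66 days → 16 October 2006.
Prosecution Delay Deduction: −218 days → 12 March 2006.

2006-03-12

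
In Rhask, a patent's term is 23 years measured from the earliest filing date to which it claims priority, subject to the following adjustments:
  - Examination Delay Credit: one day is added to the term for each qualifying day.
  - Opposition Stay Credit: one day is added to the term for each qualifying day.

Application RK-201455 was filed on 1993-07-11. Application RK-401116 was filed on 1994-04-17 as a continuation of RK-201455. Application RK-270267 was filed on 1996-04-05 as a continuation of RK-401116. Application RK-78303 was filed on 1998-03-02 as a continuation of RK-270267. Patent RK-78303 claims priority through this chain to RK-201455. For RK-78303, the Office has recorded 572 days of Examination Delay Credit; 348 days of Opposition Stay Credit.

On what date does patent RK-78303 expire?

Earliest priority filing: 11 July 1993.
Base term: 11 July 1993 + 23 years → 11 July 2016.
Examination Delay Credit: +572 days → 3 February 2018.
Opposition Stay Credit: +348 days → 17 January 2019.

January 17, 2019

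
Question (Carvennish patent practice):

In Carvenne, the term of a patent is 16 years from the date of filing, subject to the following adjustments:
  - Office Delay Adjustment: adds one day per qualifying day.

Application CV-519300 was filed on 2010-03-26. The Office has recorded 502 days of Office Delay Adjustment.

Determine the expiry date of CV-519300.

Base term: filing date + 16 years → 26 March 2026.
Office Delay Adjustment: +502 days → 10 August 2027.

2027-08-10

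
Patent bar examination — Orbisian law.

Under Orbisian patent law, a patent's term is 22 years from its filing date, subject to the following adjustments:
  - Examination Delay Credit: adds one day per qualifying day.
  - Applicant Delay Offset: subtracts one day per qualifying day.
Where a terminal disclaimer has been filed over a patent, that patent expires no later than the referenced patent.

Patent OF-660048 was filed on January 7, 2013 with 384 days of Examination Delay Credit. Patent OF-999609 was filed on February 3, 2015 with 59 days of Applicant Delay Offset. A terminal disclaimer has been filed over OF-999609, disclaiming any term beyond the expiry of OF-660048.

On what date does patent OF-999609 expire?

January 26, 2036

Natural term of OF-999609:
  Base: filing + 22 years → 3 February 2037.
  Applicant Delay Offset: −59 days → 6 December 2036.
Expiry of referenced patent OF-660048:
  Base: filing + 22 years → 7 January 2035.
  Examination Delay Credit: +384 days → 26 January 2036.
Terminal disclaimer: OF-999609 expires on the earlier of 6 December 2036 and 26 January 2036.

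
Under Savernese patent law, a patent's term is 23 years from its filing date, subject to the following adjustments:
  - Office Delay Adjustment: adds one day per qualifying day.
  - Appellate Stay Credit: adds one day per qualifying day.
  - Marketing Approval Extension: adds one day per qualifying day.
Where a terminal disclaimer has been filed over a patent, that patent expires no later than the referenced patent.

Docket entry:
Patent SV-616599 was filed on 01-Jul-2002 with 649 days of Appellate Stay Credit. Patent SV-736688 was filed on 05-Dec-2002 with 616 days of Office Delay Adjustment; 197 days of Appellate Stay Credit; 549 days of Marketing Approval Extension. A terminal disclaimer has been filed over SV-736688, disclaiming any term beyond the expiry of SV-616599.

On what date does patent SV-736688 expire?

Natural term of SV-736688:
  Base: filing + 23 years → 5 December 2025.
  Office Delay Adjustment: +616 days → 13 August 2027.
  Appellate Stay Credit: +197 days → 26 February 2028.
  Marketing Approval Extension: +549 days → 28 August 2029.
Expiry of referenced patent SV-616599:
  Base: filing + 23 years → 1 July 2025.
  Appellate Stay Credit: +649 days → 11 April 2027.
Terminal disclaimer: SV-736688 expires on the earlier of 28 August 2029 and 11 April 2027.

April 11, 2027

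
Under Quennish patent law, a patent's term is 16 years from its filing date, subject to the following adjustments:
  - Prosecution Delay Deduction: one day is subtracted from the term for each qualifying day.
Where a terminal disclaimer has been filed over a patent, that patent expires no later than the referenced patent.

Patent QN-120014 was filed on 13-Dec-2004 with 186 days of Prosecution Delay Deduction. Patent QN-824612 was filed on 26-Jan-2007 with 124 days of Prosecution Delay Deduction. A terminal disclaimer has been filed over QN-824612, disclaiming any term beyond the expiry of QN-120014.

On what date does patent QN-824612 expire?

Natural term of QN-824612:
  Base: filing + 16 years → 26 January 2023.
  Prosecution Delay Deduction: −124 days → 24 September 2022.
Expiry of referenced patent QN-120014:
  Base: filing + 16 years → 13 December 2020.
  Prosecution Delay Deduction: −186 days → 10 June 2020.
Terminal disclaimer: QN-824612 expires on the earlier of 24 September 2022 and 10 June 2020.

June 10, 2020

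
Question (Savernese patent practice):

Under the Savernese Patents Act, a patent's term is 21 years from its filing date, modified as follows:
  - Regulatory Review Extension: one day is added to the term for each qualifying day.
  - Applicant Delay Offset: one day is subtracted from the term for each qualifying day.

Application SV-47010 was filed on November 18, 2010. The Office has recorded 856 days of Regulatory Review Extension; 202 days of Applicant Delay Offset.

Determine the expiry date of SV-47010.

Base term: filing date + 21 years → 18 November 2031.
Regulatory Review Extension: +856 days → 23 March 2034.
Applicant Delay Offset: −202 days → 2 September 2033.

September 2, 2033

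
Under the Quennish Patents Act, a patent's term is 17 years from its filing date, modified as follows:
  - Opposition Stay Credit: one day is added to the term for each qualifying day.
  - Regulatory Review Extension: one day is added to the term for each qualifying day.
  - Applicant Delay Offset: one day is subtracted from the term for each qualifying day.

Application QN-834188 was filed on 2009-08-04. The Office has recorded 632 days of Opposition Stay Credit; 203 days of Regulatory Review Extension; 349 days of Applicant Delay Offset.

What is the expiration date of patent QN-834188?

2027-12-03

Base term: filing date + 17 years → 4 August 2026.
Opposition Stay Credit: +632 days → 27 April 2028.
Regulatory Review Extension: +203 days → 16 November 2028.
Applicant Delay Offset: −349 days → 3 December 2027.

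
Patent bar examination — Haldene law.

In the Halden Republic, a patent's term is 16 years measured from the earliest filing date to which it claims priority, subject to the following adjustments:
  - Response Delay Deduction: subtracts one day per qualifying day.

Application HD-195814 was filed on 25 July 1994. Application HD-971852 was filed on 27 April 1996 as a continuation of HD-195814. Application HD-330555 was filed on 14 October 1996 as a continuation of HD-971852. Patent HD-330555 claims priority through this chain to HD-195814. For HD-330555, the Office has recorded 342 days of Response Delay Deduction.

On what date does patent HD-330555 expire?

August 17, 2009

Earliest priority filing: 25 July 1994.
Base term: 25 July 1994 + 16 years → 25 July 2010.
Response Delay Deduction: −342 days → 17 August 2009.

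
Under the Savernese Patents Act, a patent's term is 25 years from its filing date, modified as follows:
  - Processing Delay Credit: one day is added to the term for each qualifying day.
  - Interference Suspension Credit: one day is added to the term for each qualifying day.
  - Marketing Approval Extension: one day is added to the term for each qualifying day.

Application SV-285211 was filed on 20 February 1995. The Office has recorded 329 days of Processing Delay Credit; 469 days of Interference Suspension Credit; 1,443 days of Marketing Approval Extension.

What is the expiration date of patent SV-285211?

April 10, 2026

Base term: filing date + 25 years → 20 February 2020.
Processing Delay Credit: +329 days → 14 January 2021.
Interference Suspension Credit: +469 days → 28 April 2022.
Marketing Approval Extension: +1443 days → 10 April 2026.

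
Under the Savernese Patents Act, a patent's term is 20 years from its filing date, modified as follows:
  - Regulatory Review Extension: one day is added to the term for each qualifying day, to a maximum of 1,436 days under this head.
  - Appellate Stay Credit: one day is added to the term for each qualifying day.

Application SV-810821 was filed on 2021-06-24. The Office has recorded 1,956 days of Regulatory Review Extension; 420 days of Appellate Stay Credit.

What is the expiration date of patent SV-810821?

2046-07-24

Base term: filing date + 20 years → 24 June 2041.
Regulatory Review Extension: 1956 days claimed exceeds the 1436-day cap, so +1436 days → 30 May 2045.
Appellate Stay Credit: +420 days → 24 July 2046.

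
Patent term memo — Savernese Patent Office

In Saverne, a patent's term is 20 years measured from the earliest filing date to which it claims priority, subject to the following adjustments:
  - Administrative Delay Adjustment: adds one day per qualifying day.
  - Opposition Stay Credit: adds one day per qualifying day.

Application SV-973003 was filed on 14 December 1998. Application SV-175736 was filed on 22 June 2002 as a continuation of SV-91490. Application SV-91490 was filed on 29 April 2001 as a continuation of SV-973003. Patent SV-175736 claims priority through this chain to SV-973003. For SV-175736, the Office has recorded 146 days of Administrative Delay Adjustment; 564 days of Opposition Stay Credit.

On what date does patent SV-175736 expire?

November 23, 2020

Earliest priority filing: 14 December 1998.
Base term: 14 December 1998 + 20 years → 14 December 2018.
Administrative Delay Adjustment: +146 days → 9 May 2019.
Opposition Stay Credit: +564 days → 23 November 2020.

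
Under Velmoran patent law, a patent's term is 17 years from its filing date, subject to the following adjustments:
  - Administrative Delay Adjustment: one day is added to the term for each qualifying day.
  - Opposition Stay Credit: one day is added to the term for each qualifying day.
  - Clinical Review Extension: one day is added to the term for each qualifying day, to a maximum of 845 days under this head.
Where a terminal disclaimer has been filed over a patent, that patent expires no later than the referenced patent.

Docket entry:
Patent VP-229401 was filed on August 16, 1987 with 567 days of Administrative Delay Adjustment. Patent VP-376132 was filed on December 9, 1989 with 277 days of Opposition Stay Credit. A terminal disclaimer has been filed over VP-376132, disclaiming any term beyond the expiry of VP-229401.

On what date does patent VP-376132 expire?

2006-03-06

Natural term of VP-376132:
  Base: filing + 17 years → 9 December 2006.
  Opposition Stay Credit: +277 days → 12 September 2007.
Expiry of referenced patent VP-229401:
  Base: filing + 17 years → 16 August 2004.
  Administrative Delay Adjustment: +567 days → 6 March 2006.
Terminal disclaimer: VP-376132 expires on the earlier of 12 September 2007 and 6 March 2006.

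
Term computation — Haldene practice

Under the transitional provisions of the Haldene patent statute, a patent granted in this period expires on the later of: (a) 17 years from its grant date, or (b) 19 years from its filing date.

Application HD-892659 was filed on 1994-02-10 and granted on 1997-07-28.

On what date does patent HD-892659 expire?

July 28, 2014

(a) grant + 17 years → 28 July 2014.
(b) filing + 19 years → 10 February 2013.
Later of the two: 28 July 2014.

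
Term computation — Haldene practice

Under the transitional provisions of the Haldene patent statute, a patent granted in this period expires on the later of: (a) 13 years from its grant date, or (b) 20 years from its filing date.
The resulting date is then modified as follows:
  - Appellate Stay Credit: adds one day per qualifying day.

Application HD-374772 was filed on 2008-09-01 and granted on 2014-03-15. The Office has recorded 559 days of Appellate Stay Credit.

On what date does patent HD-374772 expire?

2030-03-14

(a) grant + 13 years → 15 March 2027.
(b) filing + 20 years → 1 September 2028.
Later of the two: 1 September 2028.
Appellate Stay Credit: +559 days → 14 March 2030.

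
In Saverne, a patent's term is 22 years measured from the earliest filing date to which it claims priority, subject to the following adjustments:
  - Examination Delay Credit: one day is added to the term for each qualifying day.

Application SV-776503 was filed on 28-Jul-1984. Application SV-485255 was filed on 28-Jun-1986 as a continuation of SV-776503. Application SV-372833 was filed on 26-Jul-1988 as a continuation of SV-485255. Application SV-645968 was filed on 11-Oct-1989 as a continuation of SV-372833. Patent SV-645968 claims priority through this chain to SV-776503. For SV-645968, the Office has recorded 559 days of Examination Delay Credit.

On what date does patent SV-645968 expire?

Earliest priority filing: 28 July 1984.
Base term: 28 July 1984 + 22 years → 28 July 2006.
Examination Delay Credit: +559 days → 7 February 2008.

February 7, 2008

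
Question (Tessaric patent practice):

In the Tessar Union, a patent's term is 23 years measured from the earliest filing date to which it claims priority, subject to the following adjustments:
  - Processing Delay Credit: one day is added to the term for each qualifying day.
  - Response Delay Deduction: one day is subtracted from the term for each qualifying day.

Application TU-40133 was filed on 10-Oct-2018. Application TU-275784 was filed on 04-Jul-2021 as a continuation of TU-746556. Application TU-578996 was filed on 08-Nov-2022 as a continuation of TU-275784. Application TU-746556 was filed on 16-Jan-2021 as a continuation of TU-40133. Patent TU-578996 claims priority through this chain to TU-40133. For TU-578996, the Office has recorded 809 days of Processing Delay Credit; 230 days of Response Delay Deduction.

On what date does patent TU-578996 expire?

Earliest priority filing: 10 October 2018.
Base term: 10 October 2018 + 23 years → 10 October 2041.
Processing Delay Credit: +809 days → 28 December 2043.
Response Delay Deduction: −230 days → 12 May 2043.

May 12, 2043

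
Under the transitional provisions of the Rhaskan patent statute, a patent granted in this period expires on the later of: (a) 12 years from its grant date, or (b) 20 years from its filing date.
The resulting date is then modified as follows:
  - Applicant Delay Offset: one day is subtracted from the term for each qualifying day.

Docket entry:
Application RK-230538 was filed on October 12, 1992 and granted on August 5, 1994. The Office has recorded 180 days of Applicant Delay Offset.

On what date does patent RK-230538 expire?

April 15, 2012

(a) grant + 12 years → 5 August 2006.
(b) filing + 20 years → 12 October 2012.
Later of the two: 12 October 2012.
Applicant Delay Offset: −180 days → 15 April 2012.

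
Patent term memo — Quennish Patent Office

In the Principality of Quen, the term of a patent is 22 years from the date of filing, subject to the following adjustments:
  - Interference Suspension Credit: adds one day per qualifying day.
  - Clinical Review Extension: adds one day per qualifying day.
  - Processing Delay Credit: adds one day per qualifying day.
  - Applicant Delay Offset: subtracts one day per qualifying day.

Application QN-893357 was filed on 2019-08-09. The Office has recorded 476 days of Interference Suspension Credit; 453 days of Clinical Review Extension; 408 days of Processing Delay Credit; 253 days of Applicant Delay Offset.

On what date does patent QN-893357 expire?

Base term: filing date + 22 years → 9 August 2041.
Interference Suspension Credit: +476 days → 28 November 2042.
Clinical Review Extension: +453 days → 24 February 2044.
Processing Delay Credit: +408 days → 7 April 2045.
Applicant Delay Offset: −253 days → 28 July 2044.

2044-07-28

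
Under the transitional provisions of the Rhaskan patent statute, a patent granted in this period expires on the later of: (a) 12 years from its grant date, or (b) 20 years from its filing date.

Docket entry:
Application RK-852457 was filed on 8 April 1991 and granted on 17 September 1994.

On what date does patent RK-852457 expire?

(a) grant + 12 years → 17 September 2006.
(b) filing + 20 years → 8 April 2011.
Later of the two: 8 April 2011.

2011-04-08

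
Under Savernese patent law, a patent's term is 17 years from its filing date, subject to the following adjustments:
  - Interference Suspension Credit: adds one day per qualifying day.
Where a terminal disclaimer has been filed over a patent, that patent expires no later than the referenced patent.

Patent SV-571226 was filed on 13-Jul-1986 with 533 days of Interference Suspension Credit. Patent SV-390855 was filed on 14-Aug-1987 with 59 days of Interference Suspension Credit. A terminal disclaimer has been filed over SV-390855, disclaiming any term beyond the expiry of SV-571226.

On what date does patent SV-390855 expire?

Natural term of SV-390855:
  Base: filing + 17 years → 14 August 2004.
  Interference Suspension Credit: +59 days → 12 October 2004.
Expiry of referenced patent SV-571226:
  Base: filing + 17 years → 13 July 2003.
  Interference Suspension Credit: +533 days → 27 December 2004.
Terminal disclaimer: SV-390855 expires on the earlier of 12 October 2004 and 27 December 2004.

October 12, 2004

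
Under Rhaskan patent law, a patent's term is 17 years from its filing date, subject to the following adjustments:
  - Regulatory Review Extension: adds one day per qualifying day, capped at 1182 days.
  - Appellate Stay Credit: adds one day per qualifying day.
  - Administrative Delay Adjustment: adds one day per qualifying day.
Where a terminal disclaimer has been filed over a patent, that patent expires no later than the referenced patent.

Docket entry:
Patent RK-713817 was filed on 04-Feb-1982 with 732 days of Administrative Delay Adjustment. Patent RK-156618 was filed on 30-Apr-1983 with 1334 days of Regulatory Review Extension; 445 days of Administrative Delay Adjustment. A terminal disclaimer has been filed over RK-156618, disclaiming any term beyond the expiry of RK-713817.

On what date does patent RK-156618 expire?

2001-02-05

Natural term of RK-156618:
  Base: filing + 17 years → 30 April 2000.
  Regulatory Review Extension: 1334 days claimed exceeds the 1182-day cap, so +1182 days → 26 July 2003.
  Administrative Delay Adjustment: +445 days → 13 October 2004.
Expiry of referenced patent RK-713817:
  Base: filing + 17 years → 4 February 1999.
  Administrative Delay Adjustment: +732 days → 5 February 2001.
Terminal disclaimer: RK-156618 expires on the earlier of 13 October 2004 and 5 February 2001.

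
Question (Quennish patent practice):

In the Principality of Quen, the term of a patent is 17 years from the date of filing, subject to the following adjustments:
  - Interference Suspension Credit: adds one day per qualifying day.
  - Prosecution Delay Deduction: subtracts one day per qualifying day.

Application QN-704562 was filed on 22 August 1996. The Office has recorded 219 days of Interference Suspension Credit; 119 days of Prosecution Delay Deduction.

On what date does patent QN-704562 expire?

November 30, 2013

Base term: filing date + 17 years → 22 August 2013.
Interference Suspension Credit: +219 days → 29 March 2014.
Prosecution Delay Deduction: −119 days → 30 November 2013.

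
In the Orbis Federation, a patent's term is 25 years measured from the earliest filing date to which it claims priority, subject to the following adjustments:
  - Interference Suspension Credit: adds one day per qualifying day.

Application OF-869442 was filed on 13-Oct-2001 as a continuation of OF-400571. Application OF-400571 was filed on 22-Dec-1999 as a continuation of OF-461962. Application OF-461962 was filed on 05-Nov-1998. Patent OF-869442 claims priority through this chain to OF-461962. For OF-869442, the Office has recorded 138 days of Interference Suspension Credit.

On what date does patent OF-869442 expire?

Earliest priority filing: 5 November 1998.
Base term: 5 November 1998 + 25 years → 5 November 2023.
Interference Suspension Credit: +138 days → 22 March 2024.

2024-03-22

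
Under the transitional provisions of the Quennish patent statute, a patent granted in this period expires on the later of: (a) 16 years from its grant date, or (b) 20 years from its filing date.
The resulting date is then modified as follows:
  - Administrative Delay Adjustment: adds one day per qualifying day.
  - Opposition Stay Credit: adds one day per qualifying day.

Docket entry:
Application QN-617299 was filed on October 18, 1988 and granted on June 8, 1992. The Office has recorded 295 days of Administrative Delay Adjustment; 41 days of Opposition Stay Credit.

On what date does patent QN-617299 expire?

(a) grant + 16 years → 8 June 2008.
(b) filing + 20 years → 18 October 2008.
Later of the two: 18 October 2008.
Administrative Delay Adjustment: +295 days → 9 August 2009.
Opposition Stay Credit: +41 days → 19 September 2009.

September 19, 2009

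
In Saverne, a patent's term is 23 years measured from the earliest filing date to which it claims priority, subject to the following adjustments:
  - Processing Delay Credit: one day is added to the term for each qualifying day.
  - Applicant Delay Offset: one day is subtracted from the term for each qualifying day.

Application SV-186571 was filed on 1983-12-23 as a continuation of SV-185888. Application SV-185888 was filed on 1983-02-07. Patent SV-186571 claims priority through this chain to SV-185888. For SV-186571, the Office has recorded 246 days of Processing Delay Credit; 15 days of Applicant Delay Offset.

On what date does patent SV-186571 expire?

September 26, 2006

Earliest priority filing: 7 February 1983.
Base term: 7 February 1983 + 23 years → 7 February 2006.
Processing Delay Credit: +246 days → 11 October 2006.
Applicant Delay Offset: −15 days → 26 September 2006.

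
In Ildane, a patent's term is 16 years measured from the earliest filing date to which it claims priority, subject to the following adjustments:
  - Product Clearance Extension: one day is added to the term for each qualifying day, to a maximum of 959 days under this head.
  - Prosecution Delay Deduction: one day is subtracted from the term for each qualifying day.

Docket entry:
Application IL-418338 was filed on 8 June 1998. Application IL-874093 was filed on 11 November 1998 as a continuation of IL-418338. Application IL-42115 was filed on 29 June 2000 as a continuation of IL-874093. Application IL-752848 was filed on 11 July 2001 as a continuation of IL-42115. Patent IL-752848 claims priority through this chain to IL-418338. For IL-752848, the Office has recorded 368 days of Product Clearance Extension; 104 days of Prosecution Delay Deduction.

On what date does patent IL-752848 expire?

2015-02-27

Earliest priority filing: 8 June 1998.
Base term: 8 June 1998 + 16 years → 8 June 2014.
Product Clearance Extension: 368 days (within the 959-day cap) → +368 days → 11 June 2015.
Prosecution Delay Deduction: −104 days → 27 February 2015.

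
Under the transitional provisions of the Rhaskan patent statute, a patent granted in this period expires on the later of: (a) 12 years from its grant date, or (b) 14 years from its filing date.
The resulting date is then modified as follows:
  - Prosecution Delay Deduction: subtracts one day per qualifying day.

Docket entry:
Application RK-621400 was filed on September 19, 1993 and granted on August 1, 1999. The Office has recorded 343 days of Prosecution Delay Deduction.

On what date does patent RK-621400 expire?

(a) grant + 12 years → 1 August 2011.
(b) filing + 14 years → 19 September 2007.
Later of the two: 1 August 2011.
Prosecution Delay Deduction: −343 days → 23 August 2010.

August 23, 2010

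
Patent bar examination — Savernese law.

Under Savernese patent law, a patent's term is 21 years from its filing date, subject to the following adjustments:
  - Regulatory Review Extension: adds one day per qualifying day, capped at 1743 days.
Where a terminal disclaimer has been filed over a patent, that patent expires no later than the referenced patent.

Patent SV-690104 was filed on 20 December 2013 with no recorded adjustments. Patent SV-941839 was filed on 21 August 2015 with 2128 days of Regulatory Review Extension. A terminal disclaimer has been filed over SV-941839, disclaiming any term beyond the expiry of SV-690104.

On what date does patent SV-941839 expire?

2034-12-20

Natural term of SV-941839:
  Base: filing + 21 years → 21 August 2036.
  Regulatory Review Extension: 2128 days claimed exceeds the 1743-day cap, so +1743 days → 30 May 2041.
Expiry of referenced patent SV-690104:
  Base: filing + 21 years → 20 December 2034.
Terminal disclaimer: SV-941839 expires on the earlier of 30 May 2041 and 20 December 2034.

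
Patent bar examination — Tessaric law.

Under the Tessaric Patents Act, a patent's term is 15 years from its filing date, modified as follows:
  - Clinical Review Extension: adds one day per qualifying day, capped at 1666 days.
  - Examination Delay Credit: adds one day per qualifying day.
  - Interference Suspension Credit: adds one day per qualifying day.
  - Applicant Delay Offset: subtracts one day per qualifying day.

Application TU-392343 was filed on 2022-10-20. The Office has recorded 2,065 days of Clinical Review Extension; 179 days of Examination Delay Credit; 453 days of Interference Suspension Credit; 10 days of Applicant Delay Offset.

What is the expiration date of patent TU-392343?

Base term: filing date + 15 years → 20 October 2037.
Clinical Review Extension: 2065 days claimed exceeds the 1666-day cap, so +1666 days → 13 May 2042.
Examination Delay Credit: +179 days → 8 November 2042.
Interference Suspension Credit: +453 days → 4 February 2044.
Applicant Delay Offset: −10 days → 25 January 2044.

January 25, 2044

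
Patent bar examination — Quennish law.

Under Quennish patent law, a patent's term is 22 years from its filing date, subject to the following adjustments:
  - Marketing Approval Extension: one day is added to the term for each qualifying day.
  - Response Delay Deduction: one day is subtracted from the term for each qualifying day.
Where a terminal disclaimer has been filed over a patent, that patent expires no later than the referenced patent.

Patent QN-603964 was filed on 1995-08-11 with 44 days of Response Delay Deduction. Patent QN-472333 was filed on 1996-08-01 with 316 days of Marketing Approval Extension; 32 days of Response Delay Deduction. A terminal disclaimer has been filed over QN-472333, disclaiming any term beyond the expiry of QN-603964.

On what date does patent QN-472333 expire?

Natural term of QN-472333:
  Base: filing + 22 years → 1 August 2018.
  Marketing Approval Extension: +316 days → 13 June 2019.
  Response Delay Deduction: −32 days → 12 May 2019.
Expiry of referenced patent QN-603964:
  Base: filing + 22 years → 11 August 2017.
  Response Delay Deduction: −44 days → 28 June 2017.
Terminal disclaimer: QN-472333 expires on the earlier of 12 May 2019 and 28 June 2017.

2017-06-28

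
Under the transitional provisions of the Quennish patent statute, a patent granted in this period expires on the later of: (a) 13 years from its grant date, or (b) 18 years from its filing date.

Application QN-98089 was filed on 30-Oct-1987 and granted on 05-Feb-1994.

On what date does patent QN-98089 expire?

(a) grant + 13 years → 5 February 2007.
(b) filing + 18 years → 30 October 2005.
Later of the two: 5 February 2007.

February 5, 2007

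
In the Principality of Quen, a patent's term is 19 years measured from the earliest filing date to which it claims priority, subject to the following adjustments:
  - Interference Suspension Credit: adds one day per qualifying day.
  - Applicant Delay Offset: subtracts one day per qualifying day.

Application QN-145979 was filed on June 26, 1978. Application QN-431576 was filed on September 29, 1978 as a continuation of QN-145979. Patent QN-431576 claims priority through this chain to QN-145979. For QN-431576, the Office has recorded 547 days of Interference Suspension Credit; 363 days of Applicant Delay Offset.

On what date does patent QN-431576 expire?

Earliest priority filing: 26 June 1978.
Base term: 26 June 1978 + 19 years → 26 June 1997.
Interference Suspension Credit: +547 days → 25 December 1998.
Applicant Delay Offset: −363 days → 27 December 1997.

1997-12-27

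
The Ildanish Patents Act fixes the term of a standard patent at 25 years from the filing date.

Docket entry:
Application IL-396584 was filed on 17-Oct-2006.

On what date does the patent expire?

Filing date + 25 years → 17 October 2031.

October 17, 2031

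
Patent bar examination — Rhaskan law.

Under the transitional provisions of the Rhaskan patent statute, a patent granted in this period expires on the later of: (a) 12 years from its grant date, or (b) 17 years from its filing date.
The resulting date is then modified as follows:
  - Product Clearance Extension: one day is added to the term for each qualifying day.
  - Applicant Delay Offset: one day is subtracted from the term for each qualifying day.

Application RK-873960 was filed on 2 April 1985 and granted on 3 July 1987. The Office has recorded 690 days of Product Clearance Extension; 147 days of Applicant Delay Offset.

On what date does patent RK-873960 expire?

(a) grant + 12 years → 3 July 1999.
(b) filing + 17 years → 2 April 2002.
Later of the two: 2 April 2002.
Product Clearance Extension: +690 days → 21 February 2004.
Applicant Delay Offset: −147 days → 27 September 2003.

2003-09-27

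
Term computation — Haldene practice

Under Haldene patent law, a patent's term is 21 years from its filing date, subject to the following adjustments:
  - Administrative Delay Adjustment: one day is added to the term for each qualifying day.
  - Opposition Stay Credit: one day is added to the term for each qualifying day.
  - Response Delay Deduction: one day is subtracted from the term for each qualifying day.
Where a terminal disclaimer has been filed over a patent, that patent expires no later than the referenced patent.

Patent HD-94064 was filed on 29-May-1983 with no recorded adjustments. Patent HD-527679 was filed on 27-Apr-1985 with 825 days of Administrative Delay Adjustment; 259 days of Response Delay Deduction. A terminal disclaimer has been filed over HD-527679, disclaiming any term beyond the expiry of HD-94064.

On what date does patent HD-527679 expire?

May 29, 2004

Natural term of HD-527679:
  Base: filing + 21 years → 27 April 2006.
  Administrative Delay Adjustment: +825 days → 30 July 2008.
  Response Delay Deduction: −259 days → 14 November 2007.
Expiry of referenced patent HD-94064:
  Base: filing + 21 years → 29 May 2004.
Terminal disclaimer: HD-527679 expires on the earlier of 14 November 2007 and 29 May 2004.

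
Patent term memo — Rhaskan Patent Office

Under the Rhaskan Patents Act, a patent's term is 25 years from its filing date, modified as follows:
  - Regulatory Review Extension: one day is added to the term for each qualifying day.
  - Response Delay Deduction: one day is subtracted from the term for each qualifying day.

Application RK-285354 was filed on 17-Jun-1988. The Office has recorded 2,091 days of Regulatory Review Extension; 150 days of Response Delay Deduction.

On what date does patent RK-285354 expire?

October 10, 2018

Base term: filing date + 25 years → 17 June 2013.
Regulatory Review Extension: +2091 days → 9 March 2019.
Response Delay Deduction: −150 days → 10 October 2018.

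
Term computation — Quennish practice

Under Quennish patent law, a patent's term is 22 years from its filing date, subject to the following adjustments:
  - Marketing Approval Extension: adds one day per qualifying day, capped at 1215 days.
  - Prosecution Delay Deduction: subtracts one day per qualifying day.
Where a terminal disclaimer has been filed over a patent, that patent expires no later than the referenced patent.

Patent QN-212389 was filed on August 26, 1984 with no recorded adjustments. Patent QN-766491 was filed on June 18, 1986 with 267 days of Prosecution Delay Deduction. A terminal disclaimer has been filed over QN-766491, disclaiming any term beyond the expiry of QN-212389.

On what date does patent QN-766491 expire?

2006-08-26

Natural term of QN-766491:
  Base: filing + 22 years → 18 June 2008.
  Prosecution Delay Deduction: −267 days → 25 September 2007.
Expiry of referenced patent QN-212389:
  Base: filing + 22 years → 26 August 2006.
Terminal disclaimer: QN-766491 expires on the earlier of 25 September 2007 and 26 August 2006.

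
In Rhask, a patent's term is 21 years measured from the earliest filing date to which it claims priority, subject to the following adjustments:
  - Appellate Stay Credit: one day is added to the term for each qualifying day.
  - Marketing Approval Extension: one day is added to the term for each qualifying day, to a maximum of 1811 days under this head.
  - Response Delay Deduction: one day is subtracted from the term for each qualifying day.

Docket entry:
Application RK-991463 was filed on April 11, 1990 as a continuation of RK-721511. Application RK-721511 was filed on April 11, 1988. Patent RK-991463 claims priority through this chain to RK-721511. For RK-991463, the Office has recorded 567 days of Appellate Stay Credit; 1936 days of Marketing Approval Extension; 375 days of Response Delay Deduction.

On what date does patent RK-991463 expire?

Earliest priority filing: 11 April 1988.
Base term: 11 April 1988 + 21 years → 11 April 2009.
Appellate Stay Credit: +567 days → 30 October 2010.
Marketing Approval Extension: 1936 days claimed exceeds the 1811-day cap, so +1811 days → 15 October 2015.
Response Delay Deduction: −375 days → 5 October 2014.

2014-10-05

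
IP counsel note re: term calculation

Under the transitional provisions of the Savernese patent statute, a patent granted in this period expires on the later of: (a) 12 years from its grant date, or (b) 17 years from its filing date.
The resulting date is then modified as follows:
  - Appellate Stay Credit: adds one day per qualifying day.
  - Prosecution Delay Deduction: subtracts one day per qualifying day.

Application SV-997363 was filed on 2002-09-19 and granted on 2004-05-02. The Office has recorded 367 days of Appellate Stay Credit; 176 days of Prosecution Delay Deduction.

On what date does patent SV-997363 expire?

2020-03-28

(a) grant + 12 years → 2 May 2016.
(b) filing + 17 years → 19 September 2019.
Later of the two: 19 September 2019.
Appellate Stay Credit: +367 days → 20 September 2020.
Prosecution Delay Deduction: −176 days → 28 March 2020.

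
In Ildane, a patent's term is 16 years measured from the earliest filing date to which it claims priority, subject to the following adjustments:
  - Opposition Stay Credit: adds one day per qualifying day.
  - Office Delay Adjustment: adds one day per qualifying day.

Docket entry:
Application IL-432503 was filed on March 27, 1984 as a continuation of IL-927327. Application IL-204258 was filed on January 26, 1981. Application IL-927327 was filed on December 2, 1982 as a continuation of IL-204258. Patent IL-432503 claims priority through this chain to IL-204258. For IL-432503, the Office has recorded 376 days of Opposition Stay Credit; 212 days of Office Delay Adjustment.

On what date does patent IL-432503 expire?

1998-09-06

Earliest priority filing: 26 January 1981.
Base term: 26 January 1981 + 16 years → 26 January 1997.
Opposition Stay Credit: +376 days → 6 February 1998.
Office Delay Adjustment: +212 days → 6 September 1998.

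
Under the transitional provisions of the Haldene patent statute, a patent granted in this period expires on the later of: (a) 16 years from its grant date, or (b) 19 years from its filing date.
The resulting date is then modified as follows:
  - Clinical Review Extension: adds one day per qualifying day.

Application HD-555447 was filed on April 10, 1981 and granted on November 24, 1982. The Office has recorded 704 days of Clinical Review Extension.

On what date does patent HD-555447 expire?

(a) grant + 16 years → 24 November 1998.
(b) filing + 19 years → 10 April 2000.
Later of the two: 10 April 2000.
Clinical Review Extension: +704 days → 15 March 2002.

2002-03-15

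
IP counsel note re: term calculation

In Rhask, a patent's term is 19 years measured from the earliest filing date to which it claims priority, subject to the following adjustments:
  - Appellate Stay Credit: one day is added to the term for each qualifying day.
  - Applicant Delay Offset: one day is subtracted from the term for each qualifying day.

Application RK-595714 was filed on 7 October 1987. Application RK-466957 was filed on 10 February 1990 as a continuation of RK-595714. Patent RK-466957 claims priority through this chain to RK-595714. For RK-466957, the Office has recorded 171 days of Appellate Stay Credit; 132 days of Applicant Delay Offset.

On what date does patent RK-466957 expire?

Earliest priority filing: 7 October 1987.
Base term: 7 October 1987 + 19 years → 7 October 2006.
Appellate Stay Credit: +171 days → 27 March 2007.
Applicant Delay Offset: −132 days → 15 November 2006.

2006-11-15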